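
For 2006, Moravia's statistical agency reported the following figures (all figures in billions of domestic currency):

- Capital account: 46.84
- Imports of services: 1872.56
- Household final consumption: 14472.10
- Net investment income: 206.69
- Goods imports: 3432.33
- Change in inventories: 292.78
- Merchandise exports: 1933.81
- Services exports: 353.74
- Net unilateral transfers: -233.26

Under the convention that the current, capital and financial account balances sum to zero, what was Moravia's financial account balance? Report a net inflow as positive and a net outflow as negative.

2997.07

Goods balance = 1933.81 - 3432.33 = -1498.52
Services balance = 353.74 - 1872.56 = -1518.82
Trade balance (goods + services) = -1498.52 + (-1518.82) = -3017.34
Net primary income = 206.69
Net secondary income = -233.26
Current account = -3017.34 + 206.69 + (-233.26) = -3043.91
Financial account = -(-3043.91 + 46.84) = 2997.07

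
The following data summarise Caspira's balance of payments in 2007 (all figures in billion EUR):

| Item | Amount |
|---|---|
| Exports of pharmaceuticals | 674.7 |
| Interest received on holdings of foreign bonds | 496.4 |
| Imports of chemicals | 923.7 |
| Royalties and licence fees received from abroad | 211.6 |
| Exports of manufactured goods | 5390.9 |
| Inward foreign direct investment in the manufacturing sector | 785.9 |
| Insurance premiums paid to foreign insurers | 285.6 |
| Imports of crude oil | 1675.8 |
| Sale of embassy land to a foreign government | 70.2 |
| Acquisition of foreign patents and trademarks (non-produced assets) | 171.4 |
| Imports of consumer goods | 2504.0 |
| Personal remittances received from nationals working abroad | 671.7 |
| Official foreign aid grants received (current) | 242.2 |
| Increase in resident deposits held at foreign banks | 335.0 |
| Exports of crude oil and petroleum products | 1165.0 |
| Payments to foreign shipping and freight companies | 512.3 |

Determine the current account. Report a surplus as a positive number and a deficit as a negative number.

2951.1

Goods: -2504.0 - 923.7 + 1165.0 - 1675.8 + 674.7 + 5390.9 = 2127.1
Services: -512.3 - 285.6 + 211.6 = -586.3
Primary income: 496.4
Secondary income: 671.7 + 242.2 = 913.9
Current account = 2127.1 + (-586.3) + 496.4 + 913.9 = 2951.1
(Excluded from the current account — financial account: inward foreign direct investment in the manufacturing sector 785.9, increase in resident deposits held at foreign banks 335.0; capital account: sale of embassy land to a foreign government 70.2, acquisition of foreign patents and trademarks (non-produced assets) 171.4.)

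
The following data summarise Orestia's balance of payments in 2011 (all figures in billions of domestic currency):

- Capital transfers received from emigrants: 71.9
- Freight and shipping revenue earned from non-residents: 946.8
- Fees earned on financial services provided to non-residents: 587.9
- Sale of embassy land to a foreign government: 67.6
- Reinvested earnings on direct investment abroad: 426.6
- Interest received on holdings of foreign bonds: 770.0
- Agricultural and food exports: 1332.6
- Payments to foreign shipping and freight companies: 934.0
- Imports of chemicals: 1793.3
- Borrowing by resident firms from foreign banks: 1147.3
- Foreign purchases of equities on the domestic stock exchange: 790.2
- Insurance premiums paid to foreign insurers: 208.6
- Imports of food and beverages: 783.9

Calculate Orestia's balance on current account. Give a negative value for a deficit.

344.1

Goods: -1793.3 + 1332.6 - 783.9 = -1244.6
Services: 587.9 - 208.6 - 934.0 + 946.8 = 392.1
Primary income: 426.6 + 770.0 = 1196.6
Current account = (-1244.6) + 392.1 + 1196.6 = 344.1
(Excluded from the current account — capital account: capital transfers received from emigrants 71.9, sale of embassy land to a foreign government 67.6; financial account: borrowing by resident firms from foreign banks 1147.3, foreign purchases of equities on the domestic stock exchange 790.2.)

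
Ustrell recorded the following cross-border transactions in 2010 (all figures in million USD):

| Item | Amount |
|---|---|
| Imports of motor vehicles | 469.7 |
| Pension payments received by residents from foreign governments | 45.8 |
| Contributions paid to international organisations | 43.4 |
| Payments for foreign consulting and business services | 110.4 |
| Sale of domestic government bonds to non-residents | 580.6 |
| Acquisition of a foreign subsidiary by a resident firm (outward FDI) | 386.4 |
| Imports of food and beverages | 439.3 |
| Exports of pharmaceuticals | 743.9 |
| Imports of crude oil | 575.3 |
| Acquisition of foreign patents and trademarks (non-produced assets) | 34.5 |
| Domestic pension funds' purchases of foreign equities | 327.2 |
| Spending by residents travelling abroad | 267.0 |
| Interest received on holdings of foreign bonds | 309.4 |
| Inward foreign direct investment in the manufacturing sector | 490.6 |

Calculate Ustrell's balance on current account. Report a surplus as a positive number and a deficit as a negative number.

Goods: -575.3 - 439.3 + 743.9 - 469.7 = -740.4
Services: -110.4 - 267.0 = -377.4
Primary income: 309.4
Secondary income: 45.8 - 43.4 = 2.4
Current account = (-740.4) + (-377.4) + 309.4 + 2.4 = -806.0
(Excluded from the current account — financial account: sale of domestic government bonds to non-residents 580.6, acquisition of a foreign subsidiary by a resident firm (outward FDI) 386.4, domestic pension funds' purchases of foreign equities 327.2, inward foreign direct investment in the manufacturing sector 490.6; capital account: acquisition of foreign patents and trademarks (non-produced assets) 34.5.)

-806.0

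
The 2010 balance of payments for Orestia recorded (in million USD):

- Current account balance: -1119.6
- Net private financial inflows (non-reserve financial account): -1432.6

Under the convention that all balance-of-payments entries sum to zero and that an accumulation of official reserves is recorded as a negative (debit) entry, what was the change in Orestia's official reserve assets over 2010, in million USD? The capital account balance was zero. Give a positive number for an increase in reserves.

Official reserve transactions balance = -((-1119.6) + (-1432.6)) = 2552.2
An accumulation of reserves is recorded as a debit (negative entry), so the change in the stock of reserves is the negative of that balance.
Change in official reserves = -(2552.2) = -2552.2

-2552.2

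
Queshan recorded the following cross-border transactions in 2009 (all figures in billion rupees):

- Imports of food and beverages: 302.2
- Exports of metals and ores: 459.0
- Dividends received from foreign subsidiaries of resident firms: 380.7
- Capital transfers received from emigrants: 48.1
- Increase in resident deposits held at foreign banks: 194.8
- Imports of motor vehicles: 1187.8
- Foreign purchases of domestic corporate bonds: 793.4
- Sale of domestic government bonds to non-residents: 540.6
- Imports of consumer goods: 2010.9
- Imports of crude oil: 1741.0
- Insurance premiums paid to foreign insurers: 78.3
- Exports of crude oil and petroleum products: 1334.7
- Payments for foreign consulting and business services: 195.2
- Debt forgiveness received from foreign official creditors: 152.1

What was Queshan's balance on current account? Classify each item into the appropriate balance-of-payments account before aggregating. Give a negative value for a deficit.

-3341.0

Goods: 1334.7 - 1741.0 - 302.2 - 1187.8 - 2010.9 + 459.0 = -3448.2
Services: -78.3 - 195.2 = -273.5
Primary income: 380.7
Current account = (-3448.2) + (-273.5) + 380.7 = -3341.0
(Excluded from the current account — capital account: capital transfers received from emigrants 48.1, debt forgiveness received from foreign official creditors 152.1; financial account: increase in resident deposits held at foreign banks 194.8, foreign purchases of domestic corporate bonds 793.4, sale of domestic government bonds to non-residents 540.6.)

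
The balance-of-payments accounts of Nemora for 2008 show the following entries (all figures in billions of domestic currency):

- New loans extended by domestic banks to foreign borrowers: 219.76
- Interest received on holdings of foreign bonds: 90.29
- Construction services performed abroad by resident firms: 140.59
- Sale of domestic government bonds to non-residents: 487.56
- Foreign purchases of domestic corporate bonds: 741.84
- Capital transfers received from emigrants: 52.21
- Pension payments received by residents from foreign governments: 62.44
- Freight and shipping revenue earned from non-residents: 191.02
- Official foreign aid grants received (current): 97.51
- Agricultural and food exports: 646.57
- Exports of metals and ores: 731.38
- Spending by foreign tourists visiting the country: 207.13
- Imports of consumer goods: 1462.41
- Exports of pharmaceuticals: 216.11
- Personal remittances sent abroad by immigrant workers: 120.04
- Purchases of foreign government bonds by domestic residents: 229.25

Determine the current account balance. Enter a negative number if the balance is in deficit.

800.59

Goods: 216.11 - 1462.41 + 731.38 + 646.57 = 131.65
Services: 191.02 + 207.13 + 140.59 = 538.74
Primary income: 90.29
Secondary income: 62.44 + 97.51 - 120.04 = 39.91
Current account = 131.65 + 538.74 + 90.29 + 39.91 = 800.59
(Excluded from the current account — financial account: new loans extended by domestic banks to foreign borrowers 219.76, sale of domestic government bonds to non-residents 487.56, foreign purchases of domestic corporate bonds 741.84, purchases of foreign government bonds by domestic residents 229.25; capital account: capital transfers received from emigrants 52.21.)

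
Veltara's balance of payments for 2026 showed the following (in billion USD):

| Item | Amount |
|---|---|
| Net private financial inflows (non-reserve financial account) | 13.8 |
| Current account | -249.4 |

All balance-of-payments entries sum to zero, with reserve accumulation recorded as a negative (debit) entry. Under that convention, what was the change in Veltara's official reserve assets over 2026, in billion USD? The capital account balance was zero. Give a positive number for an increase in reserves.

-235.6

Official reserve transactions balance = -((-249.4) + 13.8) = 235.6
An accumulation of reserves is recorded as a debit (negative entry), so the change in the stock of reserves is the negative of that balance.
Change in official reserves = -(235.6) = -235.6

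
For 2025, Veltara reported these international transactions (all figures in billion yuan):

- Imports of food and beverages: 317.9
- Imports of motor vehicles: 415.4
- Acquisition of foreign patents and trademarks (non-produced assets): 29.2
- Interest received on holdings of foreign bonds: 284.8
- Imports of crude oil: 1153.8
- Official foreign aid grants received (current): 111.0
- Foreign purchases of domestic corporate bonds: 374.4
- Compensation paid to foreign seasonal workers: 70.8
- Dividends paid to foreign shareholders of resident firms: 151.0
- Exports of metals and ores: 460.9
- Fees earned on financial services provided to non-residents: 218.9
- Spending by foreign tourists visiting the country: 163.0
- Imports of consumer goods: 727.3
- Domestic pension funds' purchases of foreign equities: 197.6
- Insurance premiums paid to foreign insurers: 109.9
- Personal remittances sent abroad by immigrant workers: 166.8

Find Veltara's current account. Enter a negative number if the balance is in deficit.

Goods: -727.3 - 415.4 - 317.9 - 1153.8 + 460.9 = -2153.5
Services: -109.9 + 218.9 + 163.0 = 272.0
Primary income: -151.0 + 284.8 - 70.8 = 63.0
Secondary income: 111.0 - 166.8 = -55.8
Current account = (-2153.5) + 272.0 + 63.0 + (-55.8) = -1874.3
(Excluded from the current account — capital account: acquisition of foreign patents and trademarks (non-produced assets) 29.2; financial account: foreign purchases of domestic corporate bonds 374.4, domestic pension funds' purchases of foreign equities 197.6.)

-1874.3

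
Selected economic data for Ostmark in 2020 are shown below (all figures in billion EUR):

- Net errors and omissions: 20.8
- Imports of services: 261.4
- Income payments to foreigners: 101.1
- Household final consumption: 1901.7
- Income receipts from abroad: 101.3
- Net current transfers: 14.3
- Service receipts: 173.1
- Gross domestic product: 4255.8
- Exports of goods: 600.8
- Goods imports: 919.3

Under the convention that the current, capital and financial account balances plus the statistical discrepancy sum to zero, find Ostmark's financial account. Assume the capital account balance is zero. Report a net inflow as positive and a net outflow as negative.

Goods balance = 600.8 - 919.3 = -318.5
Services balance = 173.1 - 261.4 = -88.3
Trade balance (goods + services) = -318.5 + (-88.3) = -406.8
Net primary income = 101.3 - 101.1 = 0.2
Net secondary income = 14.3
Current account = -406.8 + 0.2 + 14.3 = -392.3
Financial account = -(-392.3 + 20.8) = 371.5

371.5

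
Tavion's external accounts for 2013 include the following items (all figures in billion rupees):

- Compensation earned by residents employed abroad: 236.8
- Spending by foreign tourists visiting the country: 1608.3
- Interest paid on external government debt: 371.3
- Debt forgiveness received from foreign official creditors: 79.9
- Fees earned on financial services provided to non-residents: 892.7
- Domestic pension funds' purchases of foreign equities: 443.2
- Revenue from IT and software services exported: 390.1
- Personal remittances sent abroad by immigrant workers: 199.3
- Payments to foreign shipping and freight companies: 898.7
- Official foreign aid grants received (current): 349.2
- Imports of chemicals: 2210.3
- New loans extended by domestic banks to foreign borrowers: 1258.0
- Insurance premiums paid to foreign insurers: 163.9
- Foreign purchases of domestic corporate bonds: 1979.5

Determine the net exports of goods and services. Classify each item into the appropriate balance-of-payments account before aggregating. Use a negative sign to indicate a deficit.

Goods: -2210.3
Services: 390.1 - 898.7 + 1608.3 - 163.9 + 892.7 = 1828.5
Trade balance = -2210.3 + 1828.5 = -381.8
(Excluded from the trade balance — primary income: compensation earned by residents employed abroad 236.8, interest paid on external government debt 371.3; capital account: debt forgiveness received from foreign official creditors 79.9; financial account: domestic pension funds' purchases of foreign equities 443.2, new loans extended by domestic banks to foreign borrowers 1258.0, foreign purchases of domestic corporate bonds 1979.5; secondary income: personal remittances sent abroad by immigrant workers 199.3, official foreign aid grants received (current) 349.2.)

-381.8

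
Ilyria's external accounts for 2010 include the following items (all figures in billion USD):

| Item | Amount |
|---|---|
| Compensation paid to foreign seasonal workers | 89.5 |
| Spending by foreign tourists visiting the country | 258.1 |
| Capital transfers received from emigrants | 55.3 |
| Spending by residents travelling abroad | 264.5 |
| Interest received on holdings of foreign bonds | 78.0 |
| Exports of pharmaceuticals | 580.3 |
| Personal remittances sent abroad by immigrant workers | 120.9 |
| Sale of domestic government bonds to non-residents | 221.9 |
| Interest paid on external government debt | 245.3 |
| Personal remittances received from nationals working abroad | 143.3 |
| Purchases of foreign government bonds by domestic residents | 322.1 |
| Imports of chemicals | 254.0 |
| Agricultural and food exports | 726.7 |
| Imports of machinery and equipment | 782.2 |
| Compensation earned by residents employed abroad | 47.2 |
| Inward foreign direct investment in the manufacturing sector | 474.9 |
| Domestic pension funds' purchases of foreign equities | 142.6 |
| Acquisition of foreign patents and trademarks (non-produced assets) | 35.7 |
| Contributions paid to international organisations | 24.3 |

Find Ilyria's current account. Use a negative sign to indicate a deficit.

52.9

Goods: 580.3 + 726.7 - 254.0 - 782.2 = 270.8
Services: -264.5 + 258.1 = -6.4
Primary income: -245.3 - 89.5 + 47.2 + 78.0 = -209.6
Secondary income: -120.9 - 24.3 + 143.3 = -1.9
Current account = 270.8 + (-6.4) + (-209.6) + (-1.9) = 52.9
(Excluded from the current account — capital account: capital transfers received from emigrants 55.3, acquisition of foreign patents and trademarks (non-produced assets) 35.7; financial account: sale of domestic government bonds to non-residents 221.9, purchases of foreign government bonds by domestic residents 322.1, inward foreign direct investment in the manufacturing sector 474.9, domestic pension funds' purchases of foreign equities 142.6.)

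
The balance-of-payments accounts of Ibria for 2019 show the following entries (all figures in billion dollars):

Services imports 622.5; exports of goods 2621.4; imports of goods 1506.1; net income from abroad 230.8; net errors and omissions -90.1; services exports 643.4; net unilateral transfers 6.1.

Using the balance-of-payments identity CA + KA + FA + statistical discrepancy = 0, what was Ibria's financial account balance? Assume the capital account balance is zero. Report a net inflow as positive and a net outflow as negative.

Goods balance = 2621.4 - 1506.1 = 1115.3
Services balance = 643.4 - 622.5 = 20.9
Trade balance (goods + services) = 1115.3 + 20.9 = 1136.2
Net primary income = 230.8
Net secondary income = 6.1
Current account = 1136.2 + 230.8 + 6.1 = 1373.1
Financial account = -(1373.1 + (-90.1)) = -1283.0

-1283.0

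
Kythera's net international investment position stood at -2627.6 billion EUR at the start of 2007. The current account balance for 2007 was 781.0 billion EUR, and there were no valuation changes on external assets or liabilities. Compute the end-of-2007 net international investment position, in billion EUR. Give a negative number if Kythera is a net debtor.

-1846.6

With no valuation effects, change in NIIP = current account = 781.0
End-of-year NIIP = -2627.6 + 781.0 = -1846.6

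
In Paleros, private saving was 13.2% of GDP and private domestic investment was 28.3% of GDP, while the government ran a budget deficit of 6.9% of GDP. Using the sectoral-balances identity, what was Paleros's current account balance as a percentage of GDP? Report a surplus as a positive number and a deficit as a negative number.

By the sectoral-balances identity, CA = (S_private - I) + (T - G).
Private balance = 13.2 - 28.3 = -15.1
Government balance (T - G) = -6.9
CA = -15.1 + (-6.9) = -22.0

-22.0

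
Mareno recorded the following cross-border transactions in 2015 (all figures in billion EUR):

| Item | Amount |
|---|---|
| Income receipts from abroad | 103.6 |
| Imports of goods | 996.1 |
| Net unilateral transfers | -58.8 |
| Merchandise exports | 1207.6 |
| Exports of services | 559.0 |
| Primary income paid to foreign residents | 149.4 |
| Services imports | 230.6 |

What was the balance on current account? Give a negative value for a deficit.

Goods balance = 1207.6 - 996.1 = 211.5
Services balance = 559.0 - 230.6 = 328.4
Trade balance (goods + services) = 211.5 + 328.4 = 539.9
Net primary income = 103.6 - 149.4 = -45.8
Net secondary income = -58.8
Current account = 539.9 + (-45.8) + (-58.8) = 435.3

435.3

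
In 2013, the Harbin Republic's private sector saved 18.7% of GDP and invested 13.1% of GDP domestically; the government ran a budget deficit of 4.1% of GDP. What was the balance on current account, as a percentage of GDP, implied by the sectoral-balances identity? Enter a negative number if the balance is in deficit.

1.5

By the sectoral-balances identity, CA = (S_private - I) + (T - G).
Private balance = 18.7 - 13.1 = 5.6
Government balance (T - G) = -4.1
CA = 5.6 + (-4.1) = 1.5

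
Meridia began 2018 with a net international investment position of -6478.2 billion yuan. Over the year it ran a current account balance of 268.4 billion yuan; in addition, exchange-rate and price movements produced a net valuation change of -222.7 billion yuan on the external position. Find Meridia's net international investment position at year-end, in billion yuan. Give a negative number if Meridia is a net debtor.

Change in NIIP = current account + net valuation change = 268.4 + (-222.7) = 45.7
End-of-year NIIP = -6478.2 + 45.7 = -6432.5

-6432.5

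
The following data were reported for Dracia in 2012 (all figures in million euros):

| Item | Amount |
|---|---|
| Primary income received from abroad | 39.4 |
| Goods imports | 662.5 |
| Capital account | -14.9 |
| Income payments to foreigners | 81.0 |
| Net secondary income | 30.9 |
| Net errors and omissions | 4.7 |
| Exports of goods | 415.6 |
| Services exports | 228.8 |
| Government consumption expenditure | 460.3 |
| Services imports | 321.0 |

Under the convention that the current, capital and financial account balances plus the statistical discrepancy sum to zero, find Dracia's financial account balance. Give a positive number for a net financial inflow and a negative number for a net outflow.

Goods balance = 415.6 - 662.5 = -246.9
Services balance = 228.8 - 321.0 = -92.2
Trade balance (goods + services) = -246.9 + (-92.2) = -339.1
Net primary income = 39.4 - 81.0 = -41.6
Net secondary income = 30.9
Current account = -339.1 + (-41.6) + 30.9 = -349.8
Financial account = -(-349.8 + (-14.9) + 4.7) = 360.0

360.0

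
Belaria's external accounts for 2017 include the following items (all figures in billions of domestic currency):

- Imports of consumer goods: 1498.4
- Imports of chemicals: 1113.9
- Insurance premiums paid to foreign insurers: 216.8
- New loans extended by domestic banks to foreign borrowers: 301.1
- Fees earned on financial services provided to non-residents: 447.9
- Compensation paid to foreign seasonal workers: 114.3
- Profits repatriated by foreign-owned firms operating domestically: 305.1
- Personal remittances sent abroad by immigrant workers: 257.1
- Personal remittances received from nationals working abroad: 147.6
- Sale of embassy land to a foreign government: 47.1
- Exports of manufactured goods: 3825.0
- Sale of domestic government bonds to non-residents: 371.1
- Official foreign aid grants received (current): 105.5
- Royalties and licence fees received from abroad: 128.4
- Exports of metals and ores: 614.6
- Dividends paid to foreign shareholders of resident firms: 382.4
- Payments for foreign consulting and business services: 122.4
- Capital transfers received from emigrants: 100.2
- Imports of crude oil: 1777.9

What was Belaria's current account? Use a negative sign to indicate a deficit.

Goods: -1498.4 + 3825.0 - 1113.9 - 1777.9 + 614.6 = 49.4
Services: -216.8 + 447.9 - 122.4 + 128.4 = 237.1
Primary income: -382.4 - 305.1 - 114.3 = -801.8
Secondary income: 147.6 - 257.1 + 105.5 = -4.0
Current account = 49.4 + 237.1 + (-801.8) + (-4.0) = -519.3
(Excluded from the current account — financial account: new loans extended by domestic banks to foreign borrowers 301.1, sale of domestic government bonds to non-residents 371.1; capital account: sale of embassy land to a foreign government 47.1, capital transfers received from emigrants 100.2.)

-519.3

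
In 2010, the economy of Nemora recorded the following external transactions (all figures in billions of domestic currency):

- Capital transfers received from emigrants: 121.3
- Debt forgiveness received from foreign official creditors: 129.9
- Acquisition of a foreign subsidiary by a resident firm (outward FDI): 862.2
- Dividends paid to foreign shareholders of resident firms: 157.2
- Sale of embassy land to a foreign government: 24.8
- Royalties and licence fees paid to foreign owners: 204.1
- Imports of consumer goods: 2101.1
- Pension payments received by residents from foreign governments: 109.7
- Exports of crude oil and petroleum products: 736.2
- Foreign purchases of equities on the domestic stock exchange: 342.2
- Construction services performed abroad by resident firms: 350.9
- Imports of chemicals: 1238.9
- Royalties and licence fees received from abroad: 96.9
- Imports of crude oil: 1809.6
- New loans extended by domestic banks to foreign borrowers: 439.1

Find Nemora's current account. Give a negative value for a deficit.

Goods: -2101.1 - 1238.9 - 1809.6 + 736.2 = -4413.4
Services: 350.9 - 204.1 + 96.9 = 243.7
Primary income: -157.2
Secondary income: 109.7
Current account = (-4413.4) + 243.7 + (-157.2) + 109.7 = -4217.2
(Excluded from the current account — capital account: capital transfers received from emigrants 121.3, debt forgiveness received from foreign official creditors 129.9, sale of embassy land to a foreign government 24.8; financial account: acquisition of a foreign subsidiary by a resident firm (outward FDI) 862.2, foreign purchases of equities on the domestic stock exchange 342.2, new loans extended by domestic banks to foreign borrowers 439.1.)

-4217.2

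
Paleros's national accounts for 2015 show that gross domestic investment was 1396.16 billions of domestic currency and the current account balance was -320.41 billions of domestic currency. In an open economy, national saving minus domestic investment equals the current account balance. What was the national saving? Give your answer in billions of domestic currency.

1075.75

S = I + CA = 1396.16 + (-320.41) = 1075.75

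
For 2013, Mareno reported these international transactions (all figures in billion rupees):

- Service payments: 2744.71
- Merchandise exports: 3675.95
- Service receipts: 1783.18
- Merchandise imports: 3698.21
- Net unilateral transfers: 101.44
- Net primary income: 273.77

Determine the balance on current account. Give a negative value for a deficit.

-608.58

Goods balance = 3675.95 - 3698.21 = -22.26
Services balance = 1783.18 - 2744.71 = -961.53
Trade balance (goods + services) = -22.26 + (-961.53) = -983.79
Net primary income = 273.77
Net secondary income = 101.44
Current account = -983.79 + 273.77 + 101.44 = -608.58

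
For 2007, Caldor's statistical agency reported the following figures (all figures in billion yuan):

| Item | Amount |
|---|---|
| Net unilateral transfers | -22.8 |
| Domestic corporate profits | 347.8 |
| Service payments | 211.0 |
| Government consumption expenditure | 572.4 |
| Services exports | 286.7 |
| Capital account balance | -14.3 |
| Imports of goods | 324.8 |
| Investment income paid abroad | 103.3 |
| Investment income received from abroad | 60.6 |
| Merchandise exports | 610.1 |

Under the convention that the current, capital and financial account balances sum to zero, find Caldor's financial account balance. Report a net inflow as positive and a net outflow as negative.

-281.2

Goods balance = 610.1 - 324.8 = 285.3
Services balance = 286.7 - 211.0 = 75.7
Trade balance (goods + services) = 285.3 + 75.7 = 361.0
Net primary income = 60.6 - 103.3 = -42.7
Net secondary income = -22.8
Current account = 361.0 + (-42.7) + (-22.8) = 295.5
Financial account = -(295.5 + (-14.3)) = -281.2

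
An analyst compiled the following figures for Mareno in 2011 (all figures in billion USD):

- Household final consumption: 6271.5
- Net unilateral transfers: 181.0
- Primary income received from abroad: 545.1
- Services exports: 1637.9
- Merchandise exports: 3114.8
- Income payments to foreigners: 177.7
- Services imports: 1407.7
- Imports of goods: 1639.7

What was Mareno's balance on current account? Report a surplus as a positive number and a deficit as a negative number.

Goods balance = 3114.8 - 1639.7 = 1475.1
Services balance = 1637.9 - 1407.7 = 230.2
Trade balance (goods + services) = 1475.1 + 230.2 = 1705.3
Net primary income = 545.1 - 177.7 = 367.4
Net secondary income = 181.0
Current account = 1705.3 + 367.4 + 181.0 = 2253.7

2253.7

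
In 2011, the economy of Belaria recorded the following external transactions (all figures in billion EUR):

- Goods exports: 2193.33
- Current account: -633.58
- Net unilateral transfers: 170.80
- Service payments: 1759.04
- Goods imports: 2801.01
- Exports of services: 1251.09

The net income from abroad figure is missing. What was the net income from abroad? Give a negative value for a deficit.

311.25

Current account = goods balance + services balance + net primary income + net secondary income
Sum of the known components = -944.83
Net income from abroad = CA - (known components) = -633.58 - (-944.83) = 311.25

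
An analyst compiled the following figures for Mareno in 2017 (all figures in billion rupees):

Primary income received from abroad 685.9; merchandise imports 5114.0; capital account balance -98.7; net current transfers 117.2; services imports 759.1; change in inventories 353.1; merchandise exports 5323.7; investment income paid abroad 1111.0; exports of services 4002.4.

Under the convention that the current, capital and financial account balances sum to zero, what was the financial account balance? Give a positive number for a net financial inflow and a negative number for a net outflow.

-3046.4

Goods balance = 5323.7 - 5114.0 = 209.7
Services balance = 4002.4 - 759.1 = 3243.3
Trade balance (goods + services) = 209.7 + 3243.3 = 3453.0
Net primary income = 685.9 - 1111.0 = -425.1
Net secondary income = 117.2
Current account = 3453.0 + (-425.1) + 117.2 = 3145.1
Financial account = -(3145.1 + (-98.7)) = -3046.4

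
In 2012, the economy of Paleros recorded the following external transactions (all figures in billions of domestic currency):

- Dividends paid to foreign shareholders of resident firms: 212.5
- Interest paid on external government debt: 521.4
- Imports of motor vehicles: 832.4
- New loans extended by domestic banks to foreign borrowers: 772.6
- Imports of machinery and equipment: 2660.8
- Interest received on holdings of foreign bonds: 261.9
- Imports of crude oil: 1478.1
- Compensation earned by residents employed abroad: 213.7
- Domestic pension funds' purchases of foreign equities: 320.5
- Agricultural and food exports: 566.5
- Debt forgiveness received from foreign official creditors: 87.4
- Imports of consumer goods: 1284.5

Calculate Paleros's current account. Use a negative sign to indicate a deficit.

Goods: 566.5 - 1478.1 - 2660.8 - 832.4 - 1284.5 = -5689.3
Primary income: -212.5 + 261.9 - 521.4 + 213.7 = -258.3
Current account = (-5689.3) + (-258.3) = -5947.6
(Excluded from the current account — financial account: new loans extended by domestic banks to foreign borrowers 772.6, domestic pension funds' purchases of foreign equities 320.5; capital account: debt forgiveness received from foreign official creditors 87.4.)

-5947.6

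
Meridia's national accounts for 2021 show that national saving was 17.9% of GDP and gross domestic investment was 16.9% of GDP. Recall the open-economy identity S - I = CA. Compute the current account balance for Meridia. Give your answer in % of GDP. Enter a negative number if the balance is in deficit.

CA = S - I = 17.9 - 16.9 = 1.0

1.0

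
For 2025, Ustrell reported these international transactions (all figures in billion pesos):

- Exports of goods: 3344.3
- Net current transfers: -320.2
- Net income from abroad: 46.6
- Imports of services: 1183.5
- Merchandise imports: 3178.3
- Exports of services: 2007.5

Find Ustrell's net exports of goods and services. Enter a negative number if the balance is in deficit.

Goods balance = 3344.3 - 3178.3 = 166.0
Services balance = 2007.5 - 1183.5 = 824.0
Trade balance (goods + services) = 166.0 + 824.0 = 990.0

990.0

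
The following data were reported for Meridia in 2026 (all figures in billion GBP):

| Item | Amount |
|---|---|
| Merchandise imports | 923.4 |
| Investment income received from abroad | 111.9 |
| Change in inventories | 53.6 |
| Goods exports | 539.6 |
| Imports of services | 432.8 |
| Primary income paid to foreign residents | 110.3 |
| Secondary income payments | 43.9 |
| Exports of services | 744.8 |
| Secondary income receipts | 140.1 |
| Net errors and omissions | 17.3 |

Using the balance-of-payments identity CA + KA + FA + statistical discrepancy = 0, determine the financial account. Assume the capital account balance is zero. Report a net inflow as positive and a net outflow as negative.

-43.3

Goods balance = 539.6 - 923.4 = -383.8
Services balance = 744.8 - 432.8 = 312.0
Trade balance (goods + services) = -383.8 + 312.0 = -71.8
Net primary income = 111.9 - 110.3 = 1.6
Net secondary income = 140.1 - 43.9 = 96.2
Current account = -71.8 + 1.6 + 96.2 = 26.0
Financial account = -(26.0 + 17.3) = -43.3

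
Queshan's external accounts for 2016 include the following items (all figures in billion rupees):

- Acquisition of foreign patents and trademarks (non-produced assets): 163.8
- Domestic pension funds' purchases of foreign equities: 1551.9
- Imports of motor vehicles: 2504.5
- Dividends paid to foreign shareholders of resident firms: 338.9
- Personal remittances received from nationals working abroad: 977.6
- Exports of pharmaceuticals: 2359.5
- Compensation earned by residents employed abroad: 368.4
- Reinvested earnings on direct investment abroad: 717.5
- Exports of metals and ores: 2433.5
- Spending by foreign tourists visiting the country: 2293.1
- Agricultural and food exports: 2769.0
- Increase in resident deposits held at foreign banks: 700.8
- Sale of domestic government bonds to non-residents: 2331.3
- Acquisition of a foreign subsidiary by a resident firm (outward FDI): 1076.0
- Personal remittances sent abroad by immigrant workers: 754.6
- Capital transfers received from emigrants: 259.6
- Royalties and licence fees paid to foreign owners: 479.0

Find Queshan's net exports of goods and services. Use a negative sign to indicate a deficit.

Goods: -2504.5 + 2359.5 + 2433.5 + 2769.0 = 5057.5
Services: 2293.1 - 479.0 = 1814.1
Trade balance = 5057.5 + 1814.1 = 6871.6
(Excluded from the trade balance — capital account: acquisition of foreign patents and trademarks (non-produced assets) 163.8, capital transfers received from emigrants 259.6; financial account: domestic pension funds' purchases of foreign equities 1551.9, increase in resident deposits held at foreign banks 700.8, sale of domestic government bonds to non-residents 2331.3, acquisition of a foreign subsidiary by a resident firm (outward FDI) 1076.0; primary income: dividends paid to foreign shareholders of resident firms 338.9, compensation earned by residents employed abroad 368.4, reinvested earnings on direct investment abroad 717.5; secondary income: personal remittances received from nationals working abroad 977.6, personal remittances sent abroad by immigrant workers 754.6.)

6871.6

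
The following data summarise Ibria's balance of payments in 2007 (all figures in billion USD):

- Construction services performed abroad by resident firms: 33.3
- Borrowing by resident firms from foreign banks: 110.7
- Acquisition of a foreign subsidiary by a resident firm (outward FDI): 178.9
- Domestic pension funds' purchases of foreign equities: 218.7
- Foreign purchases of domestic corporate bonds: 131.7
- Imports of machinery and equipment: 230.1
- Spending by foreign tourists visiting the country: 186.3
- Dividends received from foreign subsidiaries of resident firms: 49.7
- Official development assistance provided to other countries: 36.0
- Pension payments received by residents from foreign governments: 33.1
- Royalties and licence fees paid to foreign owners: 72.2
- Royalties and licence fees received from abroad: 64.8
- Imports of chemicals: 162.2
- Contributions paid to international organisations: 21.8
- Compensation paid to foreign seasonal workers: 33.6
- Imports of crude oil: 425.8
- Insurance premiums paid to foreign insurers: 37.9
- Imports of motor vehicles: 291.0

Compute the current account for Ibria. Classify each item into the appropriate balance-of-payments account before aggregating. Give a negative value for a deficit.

Goods: -162.2 - 291.0 - 425.8 - 230.1 = -1109.1
Services: 64.8 - 37.9 + 186.3 + 33.3 - 72.2 = 174.3
Primary income: -33.6 + 49.7 = 16.1
Secondary income: -36.0 + 33.1 - 21.8 = -24.7
Current account = (-1109.1) + 174.3 + 16.1 + (-24.7) = -943.4
(Excluded from the current account — financial account: borrowing by resident firms from foreign banks 110.7, acquisition of a foreign subsidiary by a resident firm (outward FDI) 178.9, domestic pension funds' purchases of foreign equities 218.7, foreign purchases of domestic corporate bonds 131.7.)

-943.4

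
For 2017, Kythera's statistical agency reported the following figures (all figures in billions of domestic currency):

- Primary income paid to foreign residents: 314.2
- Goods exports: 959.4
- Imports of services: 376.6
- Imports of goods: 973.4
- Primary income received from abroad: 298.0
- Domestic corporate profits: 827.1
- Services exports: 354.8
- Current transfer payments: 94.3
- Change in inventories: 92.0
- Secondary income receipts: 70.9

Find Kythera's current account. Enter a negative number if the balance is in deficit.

-75.4

Goods balance = 959.4 - 973.4 = -14.0
Services balance = 354.8 - 376.6 = -21.8
Trade balance (goods + services) = -14.0 + (-21.8) = -35.8
Net primary income = 298.0 - 314.2 = -16.2
Net secondary income = 70.9 - 94.3 = -23.4
Current account = -35.8 + (-16.2) + (-23.4) = -75.4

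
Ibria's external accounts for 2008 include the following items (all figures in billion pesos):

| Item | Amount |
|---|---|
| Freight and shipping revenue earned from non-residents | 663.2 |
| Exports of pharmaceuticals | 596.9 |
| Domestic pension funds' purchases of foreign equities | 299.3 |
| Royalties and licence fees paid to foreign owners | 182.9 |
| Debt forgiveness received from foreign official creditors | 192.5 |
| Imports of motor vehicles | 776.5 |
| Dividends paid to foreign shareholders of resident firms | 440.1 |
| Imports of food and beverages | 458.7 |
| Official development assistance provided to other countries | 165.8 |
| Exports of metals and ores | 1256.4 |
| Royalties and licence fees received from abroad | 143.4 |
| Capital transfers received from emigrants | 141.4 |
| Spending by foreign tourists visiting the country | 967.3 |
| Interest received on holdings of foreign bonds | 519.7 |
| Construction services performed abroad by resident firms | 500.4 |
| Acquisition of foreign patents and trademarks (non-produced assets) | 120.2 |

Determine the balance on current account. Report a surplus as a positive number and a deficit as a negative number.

Goods: 1256.4 - 776.5 + 596.9 - 458.7 = 618.1
Services: 500.4 + 967.3 + 143.4 - 182.9 + 663.2 = 2091.4
Primary income: 519.7 - 440.1 = 79.6
Secondary income: -165.8
Current account = 618.1 + 2091.4 + 79.6 + (-165.8) = 2623.3
(Excluded from the current account — financial account: domestic pension funds' purchases of foreign equities 299.3; capital account: debt forgiveness received from foreign official creditors 192.5, capital transfers received from emigrants 141.4, acquisition of foreign patents and trademarks (non-produced assets) 120.2.)

2623.3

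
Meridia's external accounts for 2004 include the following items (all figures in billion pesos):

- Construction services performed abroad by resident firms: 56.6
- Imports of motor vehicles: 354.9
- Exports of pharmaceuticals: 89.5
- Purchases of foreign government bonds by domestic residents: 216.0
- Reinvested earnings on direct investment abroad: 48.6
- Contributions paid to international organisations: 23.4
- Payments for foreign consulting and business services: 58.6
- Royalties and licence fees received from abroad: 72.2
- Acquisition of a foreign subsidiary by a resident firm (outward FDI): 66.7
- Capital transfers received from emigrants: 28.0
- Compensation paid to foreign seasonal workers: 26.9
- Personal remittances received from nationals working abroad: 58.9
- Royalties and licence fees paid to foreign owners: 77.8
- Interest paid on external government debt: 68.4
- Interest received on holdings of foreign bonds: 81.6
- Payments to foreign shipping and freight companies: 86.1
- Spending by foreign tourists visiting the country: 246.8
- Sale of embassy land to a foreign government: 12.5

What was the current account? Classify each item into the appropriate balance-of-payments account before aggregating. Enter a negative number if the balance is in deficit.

-41.9

Goods: -354.9 + 89.5 = -265.4
Services: -86.1 + 246.8 - 58.6 + 72.2 - 77.8 + 56.6 = 153.1
Primary income: 81.6 - 68.4 - 26.9 + 48.6 = 34.9
Secondary income: 58.9 - 23.4 = 35.5
Current account = (-265.4) + 153.1 + 34.9 + 35.5 = -41.9
(Excluded from the current account — financial account: purchases of foreign government bonds by domestic residents 216.0, acquisition of a foreign subsidiary by a resident firm (outward FDI) 66.7; capital account: capital transfers received from emigrants 28.0, sale of embassy land to a foreign government 12.5.)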